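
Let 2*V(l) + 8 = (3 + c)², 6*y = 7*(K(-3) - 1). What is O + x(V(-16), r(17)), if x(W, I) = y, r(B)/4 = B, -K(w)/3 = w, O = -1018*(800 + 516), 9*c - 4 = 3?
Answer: -4019036/3 ≈ -1.3397e+6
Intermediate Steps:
c = 7/9 (c = 4/9 + (⅑)*3 = 4/9 + ⅓ = 7/9 ≈ 0.77778)
O = -1339688 (O = -1018*1316 = -1339688)
K(w) = -3*w
r(B) = 4*B
y = 28/3 (y = (7*(-3*(-3) - 1))/6 = (7*(9 - 1))/6 = (7*8)/6 = (⅙)*56 = 28/3 ≈ 9.3333)
V(l) = 254/81 (V(l) = -4 + (3 + 7/9)²/2 = -4 + (34/9)²/2 = -4 + (½)*(1156/81) = -4 + 578/81 = 254/81)
x(W, I) = 28/3
O + x(V(-16), r(17)) = -1339688 + 28/3 = -4019036/3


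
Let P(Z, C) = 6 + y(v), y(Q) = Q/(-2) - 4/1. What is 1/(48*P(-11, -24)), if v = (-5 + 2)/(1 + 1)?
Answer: 1/132 ≈ 0.0075758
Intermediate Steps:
v = -3/2 ≈ -1.5000
y(Q) = -4 - Q/2 (y(Q) = Q*(-½) - 4*1 = -Q/2 - 4 = -4 - Q/2)
P(Z, C) = 11/4 (P(Z, C) = 6 + (-4 - ½*(-3/2)) = 6 + (-4 + ¾) = 6 - 13/4 = 11/4)
1/(48*P(-11, -24)) = 1/(48*(11/4)) = 1/132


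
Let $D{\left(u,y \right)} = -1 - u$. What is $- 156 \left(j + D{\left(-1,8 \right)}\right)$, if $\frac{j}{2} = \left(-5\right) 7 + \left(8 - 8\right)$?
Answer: $10920$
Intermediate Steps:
$j = -70$ ($j = 2 \left(\left(-5\right) 7 + \left(8 - 8\right)\right) = 2 \left(-35 + \left(8 - 8\right)\right) = 2 \left(-35 + 0\right) = 2 \left(-35\right) = -70$)
$- 156 \left(j + D{\left(-1,8 \right)}\right) = - 156 \left(-70 - 0\right) = - 156 \left(-70 + \left(-1 + 1\right)\right) = - 156 \left(-70 + 0\right) = \left(-156\right) \left(-70\right) = 10920$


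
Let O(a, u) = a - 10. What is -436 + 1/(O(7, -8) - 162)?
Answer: -71941/165 ≈ -436.01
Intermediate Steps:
O(a, u) = -10 + a
-436 + 1/(O(7, -8) - 162) = -436 + 1/((-10 + 7) - 162) = -436 + 1/(-3 - 162) = -436 + 1/(-165) = -436 - 1/165 = -71941/165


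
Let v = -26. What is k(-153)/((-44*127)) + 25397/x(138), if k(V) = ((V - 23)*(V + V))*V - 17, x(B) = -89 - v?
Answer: 377200619/352044 ≈ 1071.5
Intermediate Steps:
x(B) = -63 (x(B) = -89 - 1*(-26) = -89 + 26 = -63)
k(V) = -17 + 2*V²*(-23 + V) (k(V) = ((-23 + V)*(2*V))*V - 17 = (2*V*(-23 + V))*V - 17 = 2*V²*(-23 + V) - 17 = -17 + 2*V²*(-23 + V))
k(-153)/((-44*127)) + 25397/x(138) = (-17 - 46*(-153)² + 2*(-153)³)/((-44*127)) + 25397/(-63) = (-17 - 46*23409 + 2*(-3581577))/(-5588) + 25397*(-1/63) = (-17 - 1076814 - 7163154)*(-1/5588) - 25397/63 = -8239985*(-1/5588) - 25397/63 = 8239985/5588 - 25397/63 = 377200619/352044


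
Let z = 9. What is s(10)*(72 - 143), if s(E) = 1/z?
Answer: -71/9 ≈ -7.8889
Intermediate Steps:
s(E) = ⅑ (s(E) = 1/9 = 1*(⅑) = ⅑)
s(10)*(72 - 143) = (72 - 143)/9 = (⅑)*(-71) = -71/9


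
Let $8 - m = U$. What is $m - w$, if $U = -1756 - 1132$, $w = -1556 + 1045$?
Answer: $3407$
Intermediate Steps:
$w = -511$
$U = -2888$
$m = 2896$ ($m = 8 - -2888 = 8 + 2888 = 2896$)
$m - w = 2896 - -511 = 2896 + 511 = 3407$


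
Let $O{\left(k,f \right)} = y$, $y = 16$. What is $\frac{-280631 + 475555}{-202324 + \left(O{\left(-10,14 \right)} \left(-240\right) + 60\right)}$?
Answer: $- \frac{48731}{51526} \approx -0.94576$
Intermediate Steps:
$O{\left(k,f \right)} = 16$
$\frac{-280631 + 475555}{-202324 + \left(O{\left(-10,14 \right)} \left(-240\right) + 60\right)} = \frac{-280631 + 475555}{-202324 + \left(16 \left(-240\right) + 60\right)} = \frac{194924}{-202324 + \left(-3840 + 60\right)} = \frac{194924}{-202324 - 3780} = \frac{194924}{-206104} = 194924 \left(- \frac{1}{206104}\right) = - \frac{48731}{51526}$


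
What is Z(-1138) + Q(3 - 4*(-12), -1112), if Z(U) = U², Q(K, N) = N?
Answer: 1293932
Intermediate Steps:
Z(-1138) + Q(3 - 4*(-12), -1112) = (-1138)² - 1112 = 1295044 - 1112 = 1293932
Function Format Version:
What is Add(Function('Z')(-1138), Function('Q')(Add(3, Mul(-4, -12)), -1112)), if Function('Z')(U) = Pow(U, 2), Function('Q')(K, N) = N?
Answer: 1293932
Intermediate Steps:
Add(Function('Z')(-1138), Function('Q')(Add(3, Mul(-4, -12)), -1112)) = Add(Pow(-1138, 2), -1112) = Add(1295044, -1112) = 1293932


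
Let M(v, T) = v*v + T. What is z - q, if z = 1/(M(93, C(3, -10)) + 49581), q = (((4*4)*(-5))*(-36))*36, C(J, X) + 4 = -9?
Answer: -6035938559/58217 ≈ -1.0368e+5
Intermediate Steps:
C(J, X) = -13 (C(J, X) = -4 - 9 = -13)
M(v, T) = T + v² (M(v, T) = v² + T = T + v²)
q = 103680 (q = ((16*(-5))*(-36))*36 = -80*(-36)*36 = 2880*36 = 103680)
z = 1/58217 (z = 1/((-13 + 93²) + 49581) = 1/((-13 + 8649) + 49581) = 1/(8636 + 49581) = 1/58217 ≈ 1.7177e-5)
z - q = 1/58217 - 1*103680 = 1/58217 - 103680 = -6035938559/58217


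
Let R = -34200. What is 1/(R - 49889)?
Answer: -1/84089 ≈ -1.1892e-5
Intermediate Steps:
1/(R - 49889) = 1/(-34200 - 49889) = 1/(-84089) = -1/84089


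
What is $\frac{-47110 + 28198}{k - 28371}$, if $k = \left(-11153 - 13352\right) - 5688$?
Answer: $\frac{4728}{14641} \approx 0.32293$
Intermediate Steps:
$k = -30193$ ($k = -24505 - 5688 = -30193$)
$\frac{-47110 + 28198}{k - 28371} = \frac{-47110 + 28198}{-30193 - 28371} = - \frac{18912}{-58564} = \left(-18912\right) \left(- \frac{1}{58564}\right) = \frac{4728}{14641}$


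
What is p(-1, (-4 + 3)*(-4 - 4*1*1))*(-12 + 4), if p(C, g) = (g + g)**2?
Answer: -2048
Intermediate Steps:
p(C, g) = 4*g**2 (p(C, g) = (2*g)**2 = 4*g**2)
p(-1, (-4 + 3)*(-4 - 4*1*1))*(-12 + 4) = (4*((-4 + 3)*(-4 - 4*1*1))**2)*(-12 + 4) = (4*(-(-4 - 4*1))**2)*(-8) = (4*(-(-4 - 4))**2)*(-8) = (4*(-1*(-8))**2)*(-8) = (4*8**2)*(-8) = (4*64)*(-8) = 256*(-8) = -2048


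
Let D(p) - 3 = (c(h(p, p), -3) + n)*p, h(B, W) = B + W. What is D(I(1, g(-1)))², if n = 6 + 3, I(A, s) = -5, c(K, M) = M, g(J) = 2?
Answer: 729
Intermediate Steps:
n = 9
D(p) = 3 + 6*p (D(p) = 3 + (-3 + 9)*p = 3 + 6*p)
D(I(1, g(-1)))² = (3 + 6*(-5))² = (3 - 30)² = (-27)² = 729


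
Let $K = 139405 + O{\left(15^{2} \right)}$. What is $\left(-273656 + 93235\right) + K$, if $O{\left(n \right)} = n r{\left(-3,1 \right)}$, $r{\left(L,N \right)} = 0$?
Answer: $-41016$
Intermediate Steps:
$O{\left(n \right)} = 0$ ($O{\left(n \right)} = n 0 = 0$)
$K = 139405$ ($K = 139405 + 0 = 139405$)
$\left(-273656 + 93235\right) + K = \left(-273656 + 93235\right) + 139405 = -180421 + 139405 = -41016$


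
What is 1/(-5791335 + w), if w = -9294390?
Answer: -1/15085725 ≈ -6.6288e-8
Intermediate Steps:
1/(-5791335 + w) = 1/(-5791335 - 9294390) = 1/(-15085725) = -1/15085725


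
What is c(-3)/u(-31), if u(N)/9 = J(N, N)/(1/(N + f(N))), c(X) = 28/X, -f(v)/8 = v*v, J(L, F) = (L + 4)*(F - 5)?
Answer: 7/50644359 ≈ 1.3822e-7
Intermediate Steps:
J(L, F) = (-5 + F)*(4 + L) (J(L, F) = (4 + L)*(-5 + F) = (-5 + F)*(4 + L))
f(v) = -8*v² (f(v) = -8*v*v = -8*v²)
u(N) = 9*(N - 8*N²)*(-20 + N² - N) (u(N) = 9*((-20 - 5*N + 4*N + N*N)/(1/(N - 8*N²))) = 9*((-20 - 5*N + 4*N + N²)*(N - 8*N²)) = 9*((-20 + N² - N)*(N - 8*N²)) = 9*((N - 8*N²)*(-20 + N² - N)) = 9*(N - 8*N²)*(-20 + N² - N))
c(-3)/u(-31) = (28/(-3))/((9*(-31)*(-1 + 8*(-31))*(20 - 31 - 1*(-31)²))) = (28*(-⅓))/((9*(-31)*(-1 - 248)*(20 - 31 - 1*961))) = -28*1/(69471*(20 - 31 - 961))/3 = -28/(3*(9*(-31)*(-249)*(-972))) = -28/3/(-67525812) = -28/3*(-1/67525812) = 7/50644359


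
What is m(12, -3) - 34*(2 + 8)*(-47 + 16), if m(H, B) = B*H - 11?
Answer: 10493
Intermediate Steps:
m(H, B) = -11 + B*H
m(12, -3) - 34*(2 + 8)*(-47 + 16) = (-11 - 3*12) - 34*(2 + 8)*(-47 + 16) = (-11 - 36) - 340*(-31) = -47 - 34*(-310) = -47 + 10540 = 10493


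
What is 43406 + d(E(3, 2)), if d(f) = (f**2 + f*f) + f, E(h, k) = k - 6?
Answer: 43434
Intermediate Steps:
E(h, k) = -6 + k
d(f) = f + 2*f**2 (d(f) = (f**2 + f**2) + f = 2*f**2 + f = f + 2*f**2)
43406 + d(E(3, 2)) = 43406 + (-6 + 2)*(1 + 2*(-6 + 2)) = 43406 - 4*(1 + 2*(-4)) = 43406 - 4*(1 - 8) = 43406 - 4*(-7) = 43406 + 28 = 43434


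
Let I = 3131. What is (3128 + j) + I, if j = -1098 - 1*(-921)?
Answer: 6082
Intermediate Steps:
j = -177 (j = -1098 + 921 = -177)
(3128 + j) + I = (3128 - 177) + 3131 = 2951 + 3131 = 6082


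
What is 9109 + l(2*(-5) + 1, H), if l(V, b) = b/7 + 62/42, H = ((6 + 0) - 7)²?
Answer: 191323/21 ≈ 9110.6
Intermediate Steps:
H = 1 (H = (6 - 7)² = (-1)² = 1)
l(V, b) = 31/21 + b/7 (l(V, b) = b*(⅐) + 62*(1/42) = b/7 + 31/21 = 31/21 + b/7)
9109 + l(2*(-5) + 1, H) = 9109 + (31/21 + (⅐)*1) = 9109 + (31/21 + ⅐) = 9109 + 34/21 = 191323/21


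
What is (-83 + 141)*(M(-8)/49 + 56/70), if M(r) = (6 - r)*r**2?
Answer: 38744/35 ≈ 1107.0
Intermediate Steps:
M(r) = r**2*(6 - r)
(-83 + 141)*(M(-8)/49 + 56/70) = (-83 + 141)*(((-8)**2*(6 - 1*(-8)))/49 + 56/70) = 58*((64*(6 + 8))*(1/49) + 56*(1/70)) = 58*((64*14)*(1/49) + 4/5) = 58*(896*(1/49) + 4/5) = 58*(128/7 + 4/5) = 58*(668/35) = 38744/35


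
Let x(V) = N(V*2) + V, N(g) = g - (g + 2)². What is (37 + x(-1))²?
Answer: 1156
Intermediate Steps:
N(g) = g - (2 + g)²
x(V) = -(2 + 2*V)² + 3*V (x(V) = (V*2 - (2 + V*2)²) + V = (2*V - (2 + 2*V)²) + V = (-(2 + 2*V)² + 2*V) + V = -(2 + 2*V)² + 3*V)
(37 + x(-1))² = (37 + (-4*(1 - 1)² + 3*(-1)))² = (37 + (-4*0² - 3))² = (37 + (-4*0 - 3))² = (37 + (0 - 3))² = (37 - 3)² = 34² = 1156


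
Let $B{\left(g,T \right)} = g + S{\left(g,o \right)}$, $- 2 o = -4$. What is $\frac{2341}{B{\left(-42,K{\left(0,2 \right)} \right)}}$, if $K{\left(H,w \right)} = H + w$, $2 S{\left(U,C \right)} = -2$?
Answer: $- \frac{2341}{43} \approx -54.442$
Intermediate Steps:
$o = 2$ ($o = \left(- \frac{1}{2}\right) \left(-4\right) = 2$)
$S{\left(U,C \right)} = -1$ ($S{\left(U,C \right)} = \frac{1}{2} \left(-2\right) = -1$)
$B{\left(g,T \right)} = -1 + g$ ($B{\left(g,T \right)} = g - 1 = -1 + g$)
$\frac{2341}{B{\left(-42,K{\left(0,2 \right)} \right)}} = \frac{2341}{-1 - 42} = \frac{2341}{-43} = 2341 \left(- \frac{1}{43}\right) = - \frac{2341}{43}$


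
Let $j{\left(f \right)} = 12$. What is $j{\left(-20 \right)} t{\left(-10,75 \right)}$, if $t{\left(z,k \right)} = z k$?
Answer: $-9000$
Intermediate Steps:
$t{\left(z,k \right)} = k z$
$j{\left(-20 \right)} t{\left(-10,75 \right)} = 12 \cdot 75 \left(-10\right) = 12 \left(-750\right) = -9000$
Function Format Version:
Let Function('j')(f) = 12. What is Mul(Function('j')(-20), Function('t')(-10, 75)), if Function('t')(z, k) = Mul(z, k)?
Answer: -9000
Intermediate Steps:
Function('t')(z, k) = Mul(k, z)
Mul(Function('j')(-20), Function('t')(-10, 75)) = Mul(12, Mul(75, -10)) = Mul(12, -750) = -9000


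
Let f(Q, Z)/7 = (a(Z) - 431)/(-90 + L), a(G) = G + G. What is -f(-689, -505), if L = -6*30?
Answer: -10087/270 ≈ -37.359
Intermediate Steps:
L = -180
a(G) = 2*G
f(Q, Z) = 3017/270 - 7*Z/135 (f(Q, Z) = 7*((2*Z - 431)/(-90 - 180)) = 7*((-431 + 2*Z)/(-270)) = 7*((-431 + 2*Z)*(-1/270)) = 7*(431/270 - Z/135) = 3017/270 - 7*Z/135)
-f(-689, -505) = -(3017/270 - 7/135*(-505)) = -(3017/270 + 707/27) = -1*10087/270 = -10087/270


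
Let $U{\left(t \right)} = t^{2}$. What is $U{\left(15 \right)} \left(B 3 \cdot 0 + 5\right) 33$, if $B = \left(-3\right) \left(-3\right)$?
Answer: $37125$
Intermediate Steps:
$B = 9$
$U{\left(15 \right)} \left(B 3 \cdot 0 + 5\right) 33 = 15^{2} \left(9 \cdot 3 \cdot 0 + 5\right) 33 = 225 \left(9 \cdot 0 + 5\right) 33 = 225 \left(0 + 5\right) 33 = 225 \cdot 5 \cdot 33 = 1125 \cdot 33 = 37125$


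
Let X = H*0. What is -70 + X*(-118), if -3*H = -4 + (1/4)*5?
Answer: -70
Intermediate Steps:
H = 11/12 (H = -(-4 + (1/4)*5)/3 = -(-4 + (1*(¼))*5)/3 = -(-4 + (¼)*5)/3 = -(-4 + 5/4)/3 = -⅓*(-11/4) = 11/12 ≈ 0.91667)
X = 0 (X = (11/12)*0 = 0)
-70 + X*(-118) = -70 + 0*(-118) = -70 + 0 = -70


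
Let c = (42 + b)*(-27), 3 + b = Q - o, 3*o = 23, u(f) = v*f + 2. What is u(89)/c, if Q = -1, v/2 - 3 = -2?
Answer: -20/91 ≈ -0.21978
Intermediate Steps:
v = 2 (v = 6 + 2*(-2) = 6 - 4 = 2)
u(f) = 2 + 2*f (u(f) = 2*f + 2 = 2 + 2*f)
o = 23/3 (o = (1/3)*23 = 23/3 ≈ 7.6667)
b = -35/3 (b = -3 + (-1 - 1*23/3) = -3 + (-1 - 23/3) = -3 - 26/3 = -35/3 ≈ -11.667)
c = -819 (c = (42 - 35/3)*(-27) = (91/3)*(-27) = -819)
u(89)/c = (2 + 2*89)/(-819) = (2 + 178)*(-1/819) = 180*(-1/819) = -20/91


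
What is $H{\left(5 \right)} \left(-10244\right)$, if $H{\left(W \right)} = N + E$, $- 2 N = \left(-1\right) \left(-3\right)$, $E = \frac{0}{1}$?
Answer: $15366$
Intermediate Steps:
$E = 0$ ($E = 0 \cdot 1 = 0$)
$N = - \frac{3}{2}$ ($N = - \frac{\left(-1\right) \left(-3\right)}{2} = \left(- \frac{1}{2}\right) 3 = - \frac{3}{2} \approx -1.5$)
$H{\left(W \right)} = - \frac{3}{2}$ ($H{\left(W \right)} = - \frac{3}{2} + 0 = - \frac{3}{2}$)
$H{\left(5 \right)} \left(-10244\right) = \left(- \frac{3}{2}\right) \left(-10244\right) = 15366$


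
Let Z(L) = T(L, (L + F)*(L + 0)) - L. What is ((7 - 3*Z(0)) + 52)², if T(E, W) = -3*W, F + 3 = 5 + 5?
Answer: 3481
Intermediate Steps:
F = 7 (F = -3 + (5 + 5) = -3 + 10 = 7)
Z(L) = -L - 3*L*(7 + L) (Z(L) = -3*(L + 7)*(L + 0) - L = -3*(7 + L)*L - L = -3*L*(7 + L) - L = -L - 3*L*(7 + L))
((7 - 3*Z(0)) + 52)² = ((7 - 0*(-22 - 3*0)) + 52)² = ((7 - 0*(-22 + 0)) + 52)² = ((7 - 0*(-22)) + 52)² = ((7 - 3*0) + 52)² = ((7 + 0) + 52)² = (7 + 52)² = 59² = 3481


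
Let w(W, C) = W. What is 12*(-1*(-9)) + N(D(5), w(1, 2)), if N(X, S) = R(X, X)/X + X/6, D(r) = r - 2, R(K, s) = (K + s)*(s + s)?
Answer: 241/2 ≈ 120.50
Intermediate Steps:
R(K, s) = 2*s*(K + s) (R(K, s) = (K + s)*(2*s) = 2*s*(K + s))
D(r) = -2 + r
N(X, S) = 25*X/6 (N(X, S) = (2*X*(X + X))/X + X/6 = (2*X*(2*X))/X + X*(1/6) = (4*X**2)/X + X/6 = 4*X + X/6 = 25*X/6)
12*(-1*(-9)) + N(D(5), w(1, 2)) = 12*(-1*(-9)) + 25*(-2 + 5)/6 = 12*9 + (25/6)*3 = 108 + 25/2 = 241/2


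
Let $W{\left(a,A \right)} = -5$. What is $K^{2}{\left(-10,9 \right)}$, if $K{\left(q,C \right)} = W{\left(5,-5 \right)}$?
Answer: $25$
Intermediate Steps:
$K{\left(q,C \right)} = -5$
$K^{2}{\left(-10,9 \right)} = \left(-5\right)^{2} = 25$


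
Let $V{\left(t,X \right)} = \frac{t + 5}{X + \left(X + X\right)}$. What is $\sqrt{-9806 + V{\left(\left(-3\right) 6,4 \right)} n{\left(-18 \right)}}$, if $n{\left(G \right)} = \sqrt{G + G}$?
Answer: $\frac{\sqrt{-39224 - 26 i}}{2} \approx 0.03282 - 99.025 i$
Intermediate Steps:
$V{\left(t,X \right)} = \frac{5 + t}{3 X}$ ($V{\left(t,X \right)} = \frac{5 + t}{X + 2 X} = \frac{5 + t}{3 X}$)
$n{\left(G \right)} = \sqrt{2} \sqrt{G}$ ($n{\left(G \right)} = \sqrt{2 G} = \sqrt{2} \sqrt{G}$)
$\sqrt{-9806 + V{\left(\left(-3\right) 6,4 \right)} n{\left(-18 \right)}} = \sqrt{-9806 + \frac{5 - 18}{3 \cdot 4} \sqrt{2} \sqrt{-18}} = \sqrt{-9806 + \frac{1}{3} \cdot \frac{1}{4} \left(5 - 18\right) \sqrt{2} \cdot 3 i \sqrt{2}} = \sqrt{-9806 + \frac{1}{3} \cdot \frac{1}{4} \left(-13\right) 6 i} = \sqrt{-9806 - \frac{13 \cdot 6 i}{12}} = \sqrt{-9806 - \frac{13 i}{2}}$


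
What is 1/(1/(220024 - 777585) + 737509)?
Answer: 557561/411206255548 ≈ 1.3559e-6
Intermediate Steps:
1/(1/(220024 - 777585) + 737509) = 1/(1/(-557561) + 737509) = 1/(-1/557561 + 737509) = 1/(411206255548/557561) = 557561/411206255548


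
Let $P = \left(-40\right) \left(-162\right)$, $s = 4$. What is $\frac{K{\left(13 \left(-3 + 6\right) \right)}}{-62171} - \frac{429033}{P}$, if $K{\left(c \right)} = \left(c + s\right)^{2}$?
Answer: $- \frac{8895130721}{134289360} \approx -66.239$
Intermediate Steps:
$P = 6480$
$K{\left(c \right)} = \left(4 + c\right)^{2}$ ($K{\left(c \right)} = \left(c + 4\right)^{2} = \left(4 + c\right)^{2}$)
$\frac{K{\left(13 \left(-3 + 6\right) \right)}}{-62171} - \frac{429033}{P} = \frac{\left(4 + 13 \left(-3 + 6\right)\right)^{2}}{-62171} - \frac{429033}{6480} = \left(4 + 13 \cdot 3\right)^{2} \left(- \frac{1}{62171}\right) - \frac{143011}{2160} = \left(4 + 39\right)^{2} \left(- \frac{1}{62171}\right) - \frac{143011}{2160} = 43^{2} \left(- \frac{1}{62171}\right) - \frac{143011}{2160} = 1849 \left(- \frac{1}{62171}\right) - \frac{143011}{2160} = - \frac{1849}{62171} - \frac{143011}{2160} = - \frac{8895130721}{134289360}$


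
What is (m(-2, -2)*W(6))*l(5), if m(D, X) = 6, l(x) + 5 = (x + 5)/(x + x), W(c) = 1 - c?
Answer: 120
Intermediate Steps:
l(x) = -5 + (5 + x)/(2*x) (l(x) = -5 + (x + 5)/(x + x) = -5 + (5 + x)/((2*x)) = -5 + (5 + x)*(1/(2*x)) = -5 + (5 + x)/(2*x))
(m(-2, -2)*W(6))*l(5) = (6*(1 - 1*6))*((1/2)*(5 - 9*5)/5) = (6*(1 - 6))*((1/2)*(1/5)*(5 - 45)) = (6*(-5))*((1/2)*(1/5)*(-40)) = -30*(-4) = 120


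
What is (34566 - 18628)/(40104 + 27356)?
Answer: 7969/33730 ≈ 0.23626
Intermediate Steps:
(34566 - 18628)/(40104 + 27356) = 15938/67460 = 15938*(1/67460) = 7969/33730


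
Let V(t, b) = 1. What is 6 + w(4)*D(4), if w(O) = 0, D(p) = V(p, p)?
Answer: 6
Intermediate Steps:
D(p) = 1
6 + w(4)*D(4) = 6 + 0*1 = 6 + 0 = 6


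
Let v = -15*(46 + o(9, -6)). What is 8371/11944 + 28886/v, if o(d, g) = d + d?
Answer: -21061139/716640 ≈ -29.389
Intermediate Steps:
o(d, g) = 2*d
v = -960 (v = -15*(46 + 2*9) = -15*(46 + 18) = -15*64 = -960)
8371/11944 + 28886/v = 8371/11944 + 28886/(-960) = 8371*(1/11944) + 28886*(-1/960) = 8371/11944 - 14443/480 = -21061139/716640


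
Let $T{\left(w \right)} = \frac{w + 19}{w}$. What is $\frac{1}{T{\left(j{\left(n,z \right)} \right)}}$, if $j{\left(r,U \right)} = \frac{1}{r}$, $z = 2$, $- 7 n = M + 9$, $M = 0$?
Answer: $- \frac{7}{164} \approx -0.042683$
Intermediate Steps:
$n = - \frac{9}{7}$ ($n = - \frac{0 + 9}{7} = \left(- \frac{1}{7}\right) 9 = - \frac{9}{7} \approx -1.2857$)
$T{\left(w \right)} = \frac{19 + w}{w}$
$\frac{1}{T{\left(j{\left(n,z \right)} \right)}} = \frac{1}{\frac{1}{\frac{1}{- \frac{9}{7}}} \left(19 + \frac{1}{- \frac{9}{7}}\right)} = \frac{1}{\frac{1}{- \frac{7}{9}} \left(19 - \frac{7}{9}\right)} = \frac{1}{\left(- \frac{9}{7}\right) \frac{164}{9}} = \frac{1}{- \frac{164}{7}} = - \frac{7}{164}$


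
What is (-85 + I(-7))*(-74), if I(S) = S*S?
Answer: 2664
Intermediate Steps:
I(S) = S²
(-85 + I(-7))*(-74) = (-85 + (-7)²)*(-74) = (-85 + 49)*(-74) = -36*(-74) = 2664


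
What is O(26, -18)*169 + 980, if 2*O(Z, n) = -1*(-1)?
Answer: 2129/2 ≈ 1064.5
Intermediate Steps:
O(Z, n) = ½ (O(Z, n) = (-1*(-1))/2 = (½)*1 = ½)
O(26, -18)*169 + 980 = (½)*169 + 980 = 169/2 + 980 = 2129/2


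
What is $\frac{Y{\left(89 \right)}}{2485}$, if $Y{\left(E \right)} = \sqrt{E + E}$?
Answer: $\frac{\sqrt{178}}{2485} \approx 0.0053689$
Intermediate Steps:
$Y{\left(E \right)} = \sqrt{2} \sqrt{E}$ ($Y{\left(E \right)} = \sqrt{2 E} = \sqrt{2} \sqrt{E}$)
$\frac{Y{\left(89 \right)}}{2485} = \frac{\sqrt{2} \sqrt{89}}{2485} = \sqrt{178} \cdot \frac{1}{2485} = \frac{\sqrt{178}}{2485}$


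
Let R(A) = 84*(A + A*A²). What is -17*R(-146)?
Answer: 4444338696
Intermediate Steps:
R(A) = 84*A + 84*A³ (R(A) = 84*(A + A³) = 84*A + 84*A³)
-17*R(-146) = -1428*(-146)*(1 + (-146)²) = -1428*(-146)*(1 + 21316) = -1428*(-146)*21317 = -17*(-261431688) = 4444338696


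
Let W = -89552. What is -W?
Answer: 89552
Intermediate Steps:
-W = -1*(-89552) = 89552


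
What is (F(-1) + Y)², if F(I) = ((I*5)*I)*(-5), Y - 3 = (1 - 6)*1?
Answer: 729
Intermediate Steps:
Y = -2 (Y = 3 + (1 - 6)*1 = 3 - 5*1 = 3 - 5 = -2)
F(I) = -25*I² (F(I) = ((5*I)*I)*(-5) = (5*I²)*(-5) = -25*I²)
(F(-1) + Y)² = (-25*(-1)² - 2)² = (-25*1 - 2)² = (-25 - 2)² = (-27)² = 729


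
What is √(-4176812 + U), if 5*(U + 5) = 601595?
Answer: 3*I*√450722 ≈ 2014.1*I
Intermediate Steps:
U = 120314 (U = -5 + (⅕)*601595 = -5 + 120319 = 120314)
√(-4176812 + U) = √(-4176812 + 120314) = √(-4056498) = 3*I*√450722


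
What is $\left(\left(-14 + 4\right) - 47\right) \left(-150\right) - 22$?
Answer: $8528$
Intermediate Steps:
$\left(\left(-14 + 4\right) - 47\right) \left(-150\right) - 22 = \left(-10 - 47\right) \left(-150\right) - 22 = \left(-57\right) \left(-150\right) - 22 = 8550 - 22 = 8528$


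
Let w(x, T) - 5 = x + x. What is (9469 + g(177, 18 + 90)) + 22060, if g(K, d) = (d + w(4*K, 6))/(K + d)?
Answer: 8987294/285 ≈ 31534.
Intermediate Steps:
w(x, T) = 5 + 2*x (w(x, T) = 5 + (x + x) = 5 + 2*x)
g(K, d) = (5 + d + 8*K)/(K + d) (g(K, d) = (d + (5 + 2*(4*K)))/(K + d) = (d + (5 + 8*K))/(K + d) = (5 + d + 8*K)/(K + d))
(9469 + g(177, 18 + 90)) + 22060 = (9469 + (5 + (18 + 90) + 8*177)/(177 + (18 + 90))) + 22060 = (9469 + (5 + 108 + 1416)/(177 + 108)) + 22060 = (9469 + 1529/285) + 22060 = 2700194/285 + 22060 = 8987294/285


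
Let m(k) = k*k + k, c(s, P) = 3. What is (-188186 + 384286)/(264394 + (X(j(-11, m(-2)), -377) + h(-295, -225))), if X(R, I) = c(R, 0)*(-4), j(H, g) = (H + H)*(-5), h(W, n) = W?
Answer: 196100/264087 ≈ 0.74256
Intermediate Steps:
m(k) = k + k**2 (m(k) = k**2 + k = k + k**2)
j(H, g) = -10*H (j(H, g) = (2*H)*(-5) = -10*H)
X(R, I) = -12 (X(R, I) = 3*(-4) = -12)
(-188186 + 384286)/(264394 + (X(j(-11, m(-2)), -377) + h(-295, -225))) = (-188186 + 384286)/(264394 + (-12 - 295)) = 196100/(264394 - 307) = 196100/264087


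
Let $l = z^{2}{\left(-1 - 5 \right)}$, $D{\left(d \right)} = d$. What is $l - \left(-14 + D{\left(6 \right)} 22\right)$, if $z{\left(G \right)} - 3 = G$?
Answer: $-109$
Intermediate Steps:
$z{\left(G \right)} = 3 + G$
$l = 9$ ($l = \left(3 - 6\right)^{2} = \left(-3\right)^{2} = 9$)
$l - \left(-14 + D{\left(6 \right)} 22\right) = 9 - \left(-14 + 6 \cdot 22\right) = 9 - \left(-14 + 132\right) = 9 - 118 = -109$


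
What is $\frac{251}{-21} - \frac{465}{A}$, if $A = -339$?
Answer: $- \frac{25108}{2373} \approx -10.581$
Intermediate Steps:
$\frac{251}{-21} - \frac{465}{A} = \frac{251}{-21} - \frac{465}{-339} = 251 \left(- \frac{1}{21}\right) - - \frac{155}{113} = - \frac{251}{21} + \frac{155}{113} = - \frac{25108}{2373}$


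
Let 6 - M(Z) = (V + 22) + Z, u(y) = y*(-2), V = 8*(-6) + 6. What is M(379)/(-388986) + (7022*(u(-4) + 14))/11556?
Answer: 5008016041/374593518 ≈ 13.369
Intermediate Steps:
V = -42 (V = -48 + 6 = -42)
u(y) = -2*y
M(Z) = 26 - Z (M(Z) = 6 - ((-42 + 22) + Z) = 6 - (-20 + Z) = 6 + (20 - Z) = 26 - Z)
M(379)/(-388986) + (7022*(u(-4) + 14))/11556 = (26 - 1*379)/(-388986) + (7022*(-2*(-4) + 14))/11556 = (26 - 379)*(-1/388986) + (7022*(8 + 14))*(1/11556) = -353*(-1/388986) + (7022*22)*(1/11556) = 353/388986 + 154484*(1/11556) = 353/388986 + 38621/2889 = 5008016041/374593518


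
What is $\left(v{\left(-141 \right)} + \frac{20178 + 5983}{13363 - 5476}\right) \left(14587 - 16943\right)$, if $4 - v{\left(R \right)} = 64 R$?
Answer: $- \frac{167817872932}{7887} \approx -2.1278 \cdot 10^{7}$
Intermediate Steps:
$v{\left(R \right)} = 4 - 64 R$
$\left(v{\left(-141 \right)} + \frac{20178 + 5983}{13363 - 5476}\right) \left(14587 - 16943\right) = \left(\left(4 - -9024\right) + \frac{20178 + 5983}{13363 - 5476}\right) \left(14587 - 16943\right) = \left(\left(4 + 9024\right) + \frac{26161}{7887}\right) \left(-2356\right) = \left(9028 + 26161 \cdot \frac{1}{7887}\right) \left(-2356\right) = \left(9028 + \frac{26161}{7887}\right) \left(-2356\right) = \frac{71229997}{7887} \left(-2356\right) = - \frac{167817872932}{7887}$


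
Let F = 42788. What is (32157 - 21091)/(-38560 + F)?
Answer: 5533/2114 ≈ 2.6173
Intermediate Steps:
(32157 - 21091)/(-38560 + F) = (32157 - 21091)/(-38560 + 42788) = 11066/4228 = 11066*(1/4228) = 5533/2114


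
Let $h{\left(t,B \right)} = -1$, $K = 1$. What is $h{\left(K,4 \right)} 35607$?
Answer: $-35607$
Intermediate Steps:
$h{\left(K,4 \right)} 35607 = \left(-1\right) 35607 = -35607$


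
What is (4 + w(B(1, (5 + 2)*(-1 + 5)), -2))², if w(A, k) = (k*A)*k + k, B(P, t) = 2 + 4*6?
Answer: 11236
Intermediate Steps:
B(P, t) = 26 (B(P, t) = 2 + 24 = 26)
w(A, k) = k + A*k² (w(A, k) = (A*k)*k + k = A*k² + k = k + A*k²)
(4 + w(B(1, (5 + 2)*(-1 + 5)), -2))² = (4 - 2*(1 + 26*(-2)))² = (4 - 2*(1 - 52))² = (4 - 2*(-51))² = (4 + 102)² = 106² = 11236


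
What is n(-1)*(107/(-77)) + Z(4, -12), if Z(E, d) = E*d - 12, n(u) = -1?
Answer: -4513/77 ≈ -58.610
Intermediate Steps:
Z(E, d) = -12 + E*d
n(-1)*(107/(-77)) + Z(4, -12) = -107/(-77) + (-12 + 4*(-12)) = -107*(-1)/77 + (-12 - 48) = -1*(-107/77) - 60 = 107/77 - 60 = -4513/77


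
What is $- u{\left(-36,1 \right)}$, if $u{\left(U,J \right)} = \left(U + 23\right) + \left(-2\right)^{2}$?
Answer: $9$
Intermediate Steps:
$u{\left(U,J \right)} = 27 + U$ ($u{\left(U,J \right)} = \left(23 + U\right) + 4 = 27 + U$)
$- u{\left(-36,1 \right)} = - (27 - 36) = \left(-1\right) \left(-9\right) = 9$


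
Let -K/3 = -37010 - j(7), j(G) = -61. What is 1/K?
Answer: 1/110847 ≈ 9.0214e-6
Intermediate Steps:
K = 110847 (K = -3*(-37010 - 1*(-61)) = -3*(-37010 + 61) = -3*(-36949) = 110847)
1/K = 1/110847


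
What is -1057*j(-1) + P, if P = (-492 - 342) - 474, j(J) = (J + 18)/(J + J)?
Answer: 15353/2 ≈ 7676.5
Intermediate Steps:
j(J) = (18 + J)/(2*J) (j(J) = (18 + J)/((2*J)) = (18 + J)*(1/(2*J)) = (18 + J)/(2*J))
P = -1308 (P = -834 - 474 = -1308)
-1057*j(-1) + P = -1057*(18 - 1)/(2*(-1)) - 1308 = -1057*(-1)*17/2 - 1308 = -1057*(-17/2) - 1308 = 17969/2 - 1308 = 15353/2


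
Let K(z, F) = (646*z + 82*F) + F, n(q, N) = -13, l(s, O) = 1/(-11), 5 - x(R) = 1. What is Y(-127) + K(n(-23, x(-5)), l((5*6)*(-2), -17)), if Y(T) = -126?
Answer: -93847/11 ≈ -8531.5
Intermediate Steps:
x(R) = 4 (x(R) = 5 - 1*1 = 5 - 1 = 4)
l(s, O) = -1/11
K(z, F) = 83*F + 646*z (K(z, F) = (82*F + 646*z) + F = 83*F + 646*z)
Y(-127) + K(n(-23, x(-5)), l((5*6)*(-2), -17)) = -126 + (83*(-1/11) + 646*(-13)) = -126 + (-83/11 - 8398) = -126 - 92461/11 = -93847/11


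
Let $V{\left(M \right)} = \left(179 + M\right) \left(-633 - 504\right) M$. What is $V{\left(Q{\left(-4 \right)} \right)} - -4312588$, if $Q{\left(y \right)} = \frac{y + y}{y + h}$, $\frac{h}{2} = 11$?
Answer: $\frac{118876088}{27} \approx 4.4028 \cdot 10^{6}$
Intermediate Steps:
$h = 22$ ($h = 2 \cdot 11 = 22$)
$Q{\left(y \right)} = \frac{2 y}{22 + y}$ ($Q{\left(y \right)} = \frac{y + y}{y + 22} = \frac{2 y}{22 + y}$)
$V{\left(M \right)} = M \left(-203523 - 1137 M\right)$ ($V{\left(M \right)} = \left(179 + M\right) \left(-1137\right) M = \left(-203523 - 1137 M\right) M = M \left(-203523 - 1137 M\right)$)
$V{\left(Q{\left(-4 \right)} \right)} - -4312588 = - 1137 \cdot 2 \left(-4\right) \frac{1}{22 - 4} \left(179 + 2 \left(-4\right) \frac{1}{22 - 4}\right) - -4312588 = - 1137 \cdot 2 \left(-4\right) \frac{1}{18} \left(179 + 2 \left(-4\right) \frac{1}{18}\right) + 4312588 = \left(-1137\right) \left(- \frac{4}{9}\right) \left(179 - \frac{4}{9}\right) + 4312588 = \left(-1137\right) \left(- \frac{4}{9}\right) \frac{1607}{9} + 4312588 = \frac{2436212}{27} + 4312588 = \frac{118876088}{27}$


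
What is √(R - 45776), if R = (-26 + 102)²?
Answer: 200*I ≈ 200.0*I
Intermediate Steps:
R = 5776 (R = 76² = 5776)
√(R - 45776) = √(5776 - 45776) = √(-40000) = 200*I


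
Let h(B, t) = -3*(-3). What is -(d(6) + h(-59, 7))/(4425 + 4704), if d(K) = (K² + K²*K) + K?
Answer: -89/3043 ≈ -0.029247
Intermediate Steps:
d(K) = K + K² + K³ (d(K) = (K² + K³) + K = K + K² + K³)
h(B, t) = 9
-(d(6) + h(-59, 7))/(4425 + 4704) = -(6*(1 + 6 + 6²) + 9)/(4425 + 4704) = -(6*(1 + 6 + 36) + 9)/9129 = -(6*43 + 9)/9129 = -(258 + 9)/9129 = -267/9129 = -1*89/3043 = -89/3043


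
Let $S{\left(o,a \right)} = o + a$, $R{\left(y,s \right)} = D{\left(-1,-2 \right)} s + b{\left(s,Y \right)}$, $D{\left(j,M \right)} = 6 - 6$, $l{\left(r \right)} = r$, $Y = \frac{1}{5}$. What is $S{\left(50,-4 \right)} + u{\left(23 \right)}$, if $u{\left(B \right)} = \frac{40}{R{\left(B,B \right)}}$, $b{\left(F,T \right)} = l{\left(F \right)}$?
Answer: $\frac{1098}{23} \approx 47.739$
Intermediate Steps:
$Y = \frac{1}{5} \approx 0.2$
$D{\left(j,M \right)} = 0$ ($D{\left(j,M \right)} = 6 - 6 = 0$)
$b{\left(F,T \right)} = F$
$R{\left(y,s \right)} = s$ ($R{\left(y,s \right)} = 0 s + s = 0 + s = s$)
$S{\left(o,a \right)} = a + o$
$u{\left(B \right)} = \frac{40}{B}$
$S{\left(50,-4 \right)} + u{\left(23 \right)} = \left(-4 + 50\right) + \frac{40}{23} = 46 + 40 \cdot \frac{1}{23} = 46 + \frac{40}{23} = \frac{1098}{23}$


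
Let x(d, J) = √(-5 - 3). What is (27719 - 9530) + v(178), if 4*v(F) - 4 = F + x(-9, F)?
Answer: 36469/2 + I*√2/2 ≈ 18235.0 + 0.70711*I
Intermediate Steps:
x(d, J) = 2*I*√2 (x(d, J) = √(-8) = 2*I*√2)
v(F) = 1 + F/4 + I*√2/2 (v(F) = 1 + (F + 2*I*√2)/4 = 1 + (F/4 + I*√2/2) = 1 + F/4 + I*√2/2)
(27719 - 9530) + v(178) = (27719 - 9530) + (1 + (¼)*178 + I*√2/2) = 18189 + (1 + 89/2 + I*√2/2) = 18189 + (91/2 + I*√2/2) = 36469/2 + I*√2/2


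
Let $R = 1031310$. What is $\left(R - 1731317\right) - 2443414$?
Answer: $-3143421$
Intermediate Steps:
$\left(R - 1731317\right) - 2443414 = \left(1031310 - 1731317\right) - 2443414 = -700007 - 2443414 = -3143421$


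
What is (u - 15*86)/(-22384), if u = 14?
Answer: 319/5596 ≈ 0.057005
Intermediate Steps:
(u - 15*86)/(-22384) = (14 - 15*86)/(-22384) = (14 - 1290)*(-1/22384) = -1276*(-1/22384) = 319/5596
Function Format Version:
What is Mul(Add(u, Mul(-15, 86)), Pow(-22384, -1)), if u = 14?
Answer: Rational(319, 5596) ≈ 0.057005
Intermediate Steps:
Mul(Add(u, Mul(-15, 86)), Pow(-22384, -1)) = Mul(Add(14, Mul(-15, 86)), Pow(-22384, -1)) = Mul(Add(14, -1290), Rational(-1, 22384)) = Mul(-1276, Rational(-1, 22384)) = Rational(319, 5596)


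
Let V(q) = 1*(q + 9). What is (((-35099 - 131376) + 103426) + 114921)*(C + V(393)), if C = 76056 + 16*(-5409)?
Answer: -523180992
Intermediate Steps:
C = -10488 (C = 76056 - 86544 = -10488)
V(q) = 9 + q (V(q) = 1*(9 + q) = 9 + q)
(((-35099 - 131376) + 103426) + 114921)*(C + V(393)) = (((-35099 - 131376) + 103426) + 114921)*(-10488 + (9 + 393)) = ((-166475 + 103426) + 114921)*(-10488 + 402) = (-63049 + 114921)*(-10086) = 51872*(-10086) = -523180992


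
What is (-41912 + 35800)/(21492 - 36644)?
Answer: 382/947 ≈ 0.40338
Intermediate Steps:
(-41912 + 35800)/(21492 - 36644) = -6112/(-15152) = -6112*(-1/15152) = 382/947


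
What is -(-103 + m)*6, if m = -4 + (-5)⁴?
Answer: -3108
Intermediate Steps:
m = 621 (m = -4 + 625 = 621)
-(-103 + m)*6 = -(-103 + 621)*6 = -518*6 = -1*3108 = -3108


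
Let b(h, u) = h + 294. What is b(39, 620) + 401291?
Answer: 401624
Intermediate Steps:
b(h, u) = 294 + h
b(39, 620) + 401291 = (294 + 39) + 401291 = 333 + 401291 = 401624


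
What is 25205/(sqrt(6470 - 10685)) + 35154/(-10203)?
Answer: -11718/3401 - 5041*I*sqrt(4215)/843 ≈ -3.4455 - 388.23*I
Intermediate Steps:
25205/(sqrt(6470 - 10685)) + 35154/(-10203) = 25205/(sqrt(-4215)) + 35154*(-1/10203) = 25205/((I*sqrt(4215))) - 11718/3401 = 25205*(-I*sqrt(4215)/4215) - 11718/3401 = -5041*I*sqrt(4215)/843 - 11718/3401 = -11718/3401 - 5041*I*sqrt(4215)/843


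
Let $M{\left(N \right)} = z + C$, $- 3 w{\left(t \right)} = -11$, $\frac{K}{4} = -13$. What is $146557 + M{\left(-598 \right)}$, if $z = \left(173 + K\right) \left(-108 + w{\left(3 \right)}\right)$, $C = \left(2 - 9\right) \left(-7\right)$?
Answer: $\frac{401945}{3} \approx 1.3398 \cdot 10^{5}$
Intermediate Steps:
$K = -52$ ($K = 4 \left(-13\right) = -52$)
$w{\left(t \right)} = \frac{11}{3}$ ($w{\left(t \right)} = \left(- \frac{1}{3}\right) \left(-11\right) = \frac{11}{3}$)
$C = 49$ ($C = \left(-7\right) \left(-7\right) = 49$)
$z = - \frac{37873}{3}$ ($z = \left(173 - 52\right) \left(-108 + \frac{11}{3}\right) = 121 \left(- \frac{313}{3}\right) = - \frac{37873}{3} \approx -12624.0$)
$M{\left(N \right)} = - \frac{37726}{3}$ ($M{\left(N \right)} = - \frac{37873}{3} + 49 = - \frac{37726}{3}$)
$146557 + M{\left(-598 \right)} = 146557 - \frac{37726}{3} = \frac{401945}{3}$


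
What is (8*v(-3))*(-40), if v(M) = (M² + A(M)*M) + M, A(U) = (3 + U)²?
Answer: -1920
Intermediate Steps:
v(M) = M + M² + M*(3 + M)² (v(M) = (M² + (3 + M)²*M) + M = (M² + M*(3 + M)²) + M = M + M² + M*(3 + M)²)
(8*v(-3))*(-40) = (8*(-3*(1 - 3 + (3 - 3)²)))*(-40) = (8*(-3*(1 - 3 + 0²)))*(-40) = (8*(-3*(1 - 3 + 0)))*(-40) = (8*(-3*(-2)))*(-40) = (8*6)*(-40) = 48*(-40) = -1920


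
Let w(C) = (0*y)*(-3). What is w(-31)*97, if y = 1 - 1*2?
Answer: 0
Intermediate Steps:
y = -1 (y = 1 - 2 = -1)
w(C) = 0 (w(C) = (0*(-1))*(-3) = 0*(-3) = 0)
w(-31)*97 = 0*97 = 0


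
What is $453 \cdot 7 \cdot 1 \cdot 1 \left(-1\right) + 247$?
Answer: $-2924$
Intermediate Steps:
$453 \cdot 7 \cdot 1 \cdot 1 \left(-1\right) + 247 = 453 \cdot 7 \left(-1\right) + 247 = 453 \left(-7\right) + 247 = -3171 + 247 = -2924$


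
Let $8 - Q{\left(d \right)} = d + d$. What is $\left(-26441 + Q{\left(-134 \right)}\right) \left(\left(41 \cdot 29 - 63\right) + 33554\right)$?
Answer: $-907402200$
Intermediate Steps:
$Q{\left(d \right)} = 8 - 2 d$ ($Q{\left(d \right)} = 8 - \left(d + d\right) = 8 - 2 d$)
$\left(-26441 + Q{\left(-134 \right)}\right) \left(\left(41 \cdot 29 - 63\right) + 33554\right) = \left(-26441 + \left(8 - -268\right)\right) \left(\left(41 \cdot 29 - 63\right) + 33554\right) = \left(-26441 + \left(8 + 268\right)\right) \left(\left(1189 - 63\right) + 33554\right) = \left(-26441 + 276\right) \left(1126 + 33554\right) = \left(-26165\right) 34680 = -907402200$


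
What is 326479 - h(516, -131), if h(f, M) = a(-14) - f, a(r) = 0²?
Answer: 326995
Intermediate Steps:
a(r) = 0
h(f, M) = -f (h(f, M) = 0 - f = -f)
326479 - h(516, -131) = 326479 - (-1)*516 = 326479 - 1*(-516) = 326479 + 516 = 326995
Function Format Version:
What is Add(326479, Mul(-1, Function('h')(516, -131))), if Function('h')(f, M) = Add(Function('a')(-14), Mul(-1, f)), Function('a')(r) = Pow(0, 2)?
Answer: 326995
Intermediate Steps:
Function('a')(r) = 0
Function('h')(f, M) = Mul(-1, f) (Function('h')(f, M) = Add(0, Mul(-1, f)) = Mul(-1, f))
Add(326479, Mul(-1, Function('h')(516, -131))) = Add(326479, Mul(-1, Mul(-1, 516))) = Add(326479, Mul(-1, -516)) = Add(326479, 516) = 326995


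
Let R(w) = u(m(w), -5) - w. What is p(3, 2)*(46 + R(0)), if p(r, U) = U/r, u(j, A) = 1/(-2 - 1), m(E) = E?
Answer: 274/9 ≈ 30.444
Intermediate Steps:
u(j, A) = -⅓ (u(j, A) = 1/(-3) = -⅓)
R(w) = -⅓ - w
p(3, 2)*(46 + R(0)) = (2/3)*(46 + (-⅓ - 1*0)) = (2*(⅓))*(46 + (-⅓ + 0)) = 2*(46 - ⅓)/3 = (⅔)*(137/3) = 274/9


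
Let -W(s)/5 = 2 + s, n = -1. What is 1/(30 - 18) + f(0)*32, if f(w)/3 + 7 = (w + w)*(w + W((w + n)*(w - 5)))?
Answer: -8063/12 ≈ -671.92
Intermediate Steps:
W(s) = -10 - 5*s (W(s) = -5*(2 + s) = -10 - 5*s)
f(w) = -21 + 6*w*(-10 + w - 5*(-1 + w)*(-5 + w)) (f(w) = -21 + 3*((w + w)*(w + (-10 - 5*(w - 1)*(w - 5)))) = -21 + 3*((2*w)*(w + (-10 - 5*(-1 + w)*(-5 + w)))) = -21 + 3*((2*w)*(-10 + w - 5*(-1 + w)*(-5 + w))) = -21 + 3*(2*w*(-10 + w - 5*(-1 + w)*(-5 + w))) = -21 + 6*w*(-10 + w - 5*(-1 + w)*(-5 + w)))
1/(30 - 18) + f(0)*32 = 1/(30 - 18) + (-21 - 210*0 - 30*0³ + 186*0²)*32 = 1/12 + (-21 + 0 - 30*0 + 186*0)*32 = 1/12 + (-21 + 0 + 0 + 0)*32 = 1/12 - 21*32 = 1/12 - 672 = -8063/12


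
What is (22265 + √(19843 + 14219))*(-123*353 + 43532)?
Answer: 2515945 + 113*√34062 ≈ 2.5368e+6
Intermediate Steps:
(22265 + √(19843 + 14219))*(-123*353 + 43532) = (22265 + √34062)*(-43419 + 43532) = (22265 + √34062)*113 = 2515945 + 113*√34062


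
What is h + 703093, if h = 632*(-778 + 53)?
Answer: 244893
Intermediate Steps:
h = -458200 (h = 632*(-725) = -458200)
h + 703093 = -458200 + 703093 = 244893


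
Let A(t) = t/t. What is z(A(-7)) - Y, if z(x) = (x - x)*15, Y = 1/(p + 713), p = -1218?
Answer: 1/505 ≈ 0.0019802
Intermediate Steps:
A(t) = 1
Y = -1/505 (Y = 1/(-1218 + 713) = 1/(-505) = -1/505 ≈ -0.0019802)
z(x) = 0 (z(x) = 0*15 = 0)
z(A(-7)) - Y = 0 - 1*(-1/505) = 0 + 1/505 = 1/505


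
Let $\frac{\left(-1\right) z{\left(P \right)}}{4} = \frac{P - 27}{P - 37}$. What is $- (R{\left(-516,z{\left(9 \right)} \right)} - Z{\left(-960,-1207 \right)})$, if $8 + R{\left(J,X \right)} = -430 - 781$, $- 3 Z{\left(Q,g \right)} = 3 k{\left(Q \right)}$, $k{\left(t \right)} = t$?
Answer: $2179$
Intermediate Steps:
$Z{\left(Q,g \right)} = - Q$ ($Z{\left(Q,g \right)} = - \frac{3 Q}{3} = - Q$)
$z{\left(P \right)} = - \frac{4 \left(-27 + P\right)}{-37 + P}$ ($z{\left(P \right)} = - 4 \frac{P - 27}{P - 37} = - 4 \frac{-27 + P}{-37 + P} = - \frac{4 \left(-27 + P\right)}{-37 + P}$)
$R{\left(J,X \right)} = -1219$ ($R{\left(J,X \right)} = -8 - 1211 = -1219$)
$- (R{\left(-516,z{\left(9 \right)} \right)} - Z{\left(-960,-1207 \right)}) = - (-1219 - \left(-1\right) \left(-960\right)) = - (-1219 - 960) = \left(-1\right) \left(-2179\right) = 2179$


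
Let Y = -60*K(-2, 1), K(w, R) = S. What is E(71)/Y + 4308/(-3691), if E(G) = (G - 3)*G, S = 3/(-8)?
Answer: 35446436/166095 ≈ 213.41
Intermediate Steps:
S = -3/8 (S = 3*(-⅛) = -3/8 ≈ -0.37500)
E(G) = G*(-3 + G) (E(G) = (-3 + G)*G = G*(-3 + G))
K(w, R) = -3/8
Y = 45/2 (Y = -60*(-3/8) = 45/2 ≈ 22.500)
E(71)/Y + 4308/(-3691) = (71*(-3 + 71))/(45/2) + 4308/(-3691) = (71*68)*(2/45) + 4308*(-1/3691) = 4828*(2/45) - 4308/3691 = 9656/45 - 4308/3691 = 35446436/166095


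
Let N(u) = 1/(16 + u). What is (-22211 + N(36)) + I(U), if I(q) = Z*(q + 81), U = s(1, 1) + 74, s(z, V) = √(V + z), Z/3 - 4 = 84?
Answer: 972869/52 + 264*√2 ≈ 19082.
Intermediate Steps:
Z = 264 (Z = 12 + 3*84 = 12 + 252 = 264)
U = 74 + √2 (U = √(1 + 1) + 74 = √2 + 74 = 74 + √2 ≈ 75.414)
I(q) = 21384 + 264*q (I(q) = 264*(q + 81) = 264*(81 + q) = 21384 + 264*q)
(-22211 + N(36)) + I(U) = (-22211 + 1/(16 + 36)) + (21384 + 264*(74 + √2)) = (-22211 + 1/52) + (21384 + (19536 + 264*√2)) = (-22211 + 1/52) + (40920 + 264*√2) = -1154971/52 + (40920 + 264*√2) = 972869/52 + 264*√2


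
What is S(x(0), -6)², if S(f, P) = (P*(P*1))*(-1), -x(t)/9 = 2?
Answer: 1296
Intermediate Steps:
x(t) = -18 (x(t) = -9*2 = -18)
S(f, P) = -P² (S(f, P) = (P*P)*(-1) = P²*(-1) = -P²)
S(x(0), -6)² = (-1*(-6)²)² = (-1*36)² = (-36)² = 1296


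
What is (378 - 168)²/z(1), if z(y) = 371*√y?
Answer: 6300/53 ≈ 118.87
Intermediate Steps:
(378 - 168)²/z(1) = (378 - 168)²/((371*√1)) = 210²/((371*1)) = 44100/371 = 44100*(1/371) = 6300/53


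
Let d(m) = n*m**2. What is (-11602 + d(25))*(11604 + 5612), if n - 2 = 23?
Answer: 69259968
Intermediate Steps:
n = 25 (n = 2 + 23 = 25)
d(m) = 25*m**2
(-11602 + d(25))*(11604 + 5612) = (-11602 + 25*25**2)*(11604 + 5612) = (-11602 + 25*625)*17216 = (-11602 + 15625)*17216 = 4023*17216 = 69259968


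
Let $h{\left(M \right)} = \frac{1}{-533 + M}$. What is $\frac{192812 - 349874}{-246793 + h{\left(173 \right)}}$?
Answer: $\frac{56542320}{88845481} \approx 0.63641$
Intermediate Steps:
$\frac{192812 - 349874}{-246793 + h{\left(173 \right)}} = \frac{192812 - 349874}{-246793 + \frac{1}{-533 + 173}} = - \frac{157062}{-246793 + \frac{1}{-360}} = - \frac{157062}{-246793 - \frac{1}{360}} = - \frac{157062}{- \frac{88845481}{360}} = \left(-157062\right) \left(- \frac{360}{88845481}\right) = \frac{56542320}{88845481}$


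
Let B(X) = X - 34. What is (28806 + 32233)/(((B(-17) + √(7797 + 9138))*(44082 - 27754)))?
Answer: 1037663/78015184 + 61039*√16935/234045552 ≈ 0.047240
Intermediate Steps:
B(X) = -34 + X
(28806 + 32233)/(((B(-17) + √(7797 + 9138))*(44082 - 27754))) = (28806 + 32233)/((((-34 - 17) + √(7797 + 9138))*(44082 - 27754))) = 61039/(((-51 + √16935)*16328)) = 61039/(-832728 + 16328*√16935)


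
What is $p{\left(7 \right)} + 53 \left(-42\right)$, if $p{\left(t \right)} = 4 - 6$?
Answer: $-2228$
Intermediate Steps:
$p{\left(t \right)} = -2$
$p{\left(7 \right)} + 53 \left(-42\right) = -2 + 53 \left(-42\right) = -2 - 2226 = -2228$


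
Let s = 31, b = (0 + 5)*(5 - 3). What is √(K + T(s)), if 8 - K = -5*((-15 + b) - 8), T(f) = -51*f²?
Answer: 6*I*√1363 ≈ 221.51*I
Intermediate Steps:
b = 10 (b = 5*2 = 10)
K = -57 (K = 8 - (-5)*((-15 + 10) - 8) = 8 - (-5)*(-5 - 8) = 8 - (-5)*(-13) = 8 - 1*65 = 8 - 65 = -57)
√(K + T(s)) = √(-57 - 51*31²) = √(-57 - 51*961) = √(-57 - 49011) = √(-49068) = 6*I*√1363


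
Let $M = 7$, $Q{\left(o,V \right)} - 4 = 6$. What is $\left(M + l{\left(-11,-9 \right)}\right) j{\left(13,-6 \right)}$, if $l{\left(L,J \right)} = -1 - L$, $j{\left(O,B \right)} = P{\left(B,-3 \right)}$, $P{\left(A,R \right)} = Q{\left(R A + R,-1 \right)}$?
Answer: $170$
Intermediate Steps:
$Q{\left(o,V \right)} = 10$ ($Q{\left(o,V \right)} = 4 + 6 = 10$)
$P{\left(A,R \right)} = 10$
$j{\left(O,B \right)} = 10$
$\left(M + l{\left(-11,-9 \right)}\right) j{\left(13,-6 \right)} = \left(7 - -10\right) 10 = \left(7 + \left(-1 + 11\right)\right) 10 = \left(7 + 10\right) 10 = 17 \cdot 10 = 170$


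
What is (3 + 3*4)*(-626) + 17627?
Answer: 8237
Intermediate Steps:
(3 + 3*4)*(-626) + 17627 = (3 + 12)*(-626) + 17627 = 15*(-626) + 17627 = -9390 + 17627 = 8237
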